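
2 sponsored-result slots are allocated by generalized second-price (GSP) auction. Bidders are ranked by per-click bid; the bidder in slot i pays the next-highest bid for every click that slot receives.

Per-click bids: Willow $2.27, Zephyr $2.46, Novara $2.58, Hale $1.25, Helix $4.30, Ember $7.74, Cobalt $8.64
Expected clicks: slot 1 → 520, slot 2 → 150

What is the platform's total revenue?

Total revenue: $4669.80

Per-click bids in order: $8.64 (Cobalt) > $7.74 (Ember) > $4.30 (Helix) > …
Slot 1: Cobalt pays $7.74 × 520 = $4024.80
Slot 2: Ember pays $4.30 × 150 = $645.00
Total = $4669.80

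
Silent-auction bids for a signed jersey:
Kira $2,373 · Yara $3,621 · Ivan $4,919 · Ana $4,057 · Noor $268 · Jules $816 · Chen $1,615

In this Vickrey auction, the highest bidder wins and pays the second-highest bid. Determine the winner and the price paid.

Sorting bids: 4,919 (Ivan) > 4,057 (Ana) > 3,621 (Yara) > 2,373 (Kira) > 1,615 (Chen) > 816 (Jules) > …
Second-price: Ivan pays Ana's bid of $4,057.

Ivan pays $4,057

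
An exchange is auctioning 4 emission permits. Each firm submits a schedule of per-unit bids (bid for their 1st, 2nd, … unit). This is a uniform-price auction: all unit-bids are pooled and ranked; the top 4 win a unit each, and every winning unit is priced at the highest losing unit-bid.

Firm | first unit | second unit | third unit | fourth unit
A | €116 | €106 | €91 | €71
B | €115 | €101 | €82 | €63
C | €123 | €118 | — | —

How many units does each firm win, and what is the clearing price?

Merging the schedules and taking the best 4: 123 (C-1), 118 (C-2), 116 (A-1), 115 (B-1)
Highest rejected unit-bid = €106.
Allocation: A 1, B 1, C 2.

A 1, B 1, C 2; clearing price €106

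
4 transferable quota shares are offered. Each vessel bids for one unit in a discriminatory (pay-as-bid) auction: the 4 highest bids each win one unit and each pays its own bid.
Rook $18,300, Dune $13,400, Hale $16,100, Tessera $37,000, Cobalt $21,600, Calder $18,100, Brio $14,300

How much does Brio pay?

Sorting: 37,000 (Tessera), 21,600 (Cobalt), 18,300 (Rook), 18,100 (Calder), 16,100 (Hale), 14,300 (Brio), …
Winners (4 units): Tessera, Cobalt, Rook, Calder.
Brio does not win → $0.

Brio pays $0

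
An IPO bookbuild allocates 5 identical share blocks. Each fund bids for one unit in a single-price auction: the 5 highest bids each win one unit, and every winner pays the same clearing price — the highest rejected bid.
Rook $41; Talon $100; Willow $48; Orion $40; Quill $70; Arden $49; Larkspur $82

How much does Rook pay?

Rook pays $0

Ordering the bids: 100 (Talon), 82 (Larkspur), 70 (Quill), 49 (Arden), 48 (Willow), 41 (Rook), 40 (Orion)
Winners (5 units): Talon, Larkspur, Quill, Arden, Willow.
Clearing price = highest rejected bid = $41.
Rook does not win → pays $0.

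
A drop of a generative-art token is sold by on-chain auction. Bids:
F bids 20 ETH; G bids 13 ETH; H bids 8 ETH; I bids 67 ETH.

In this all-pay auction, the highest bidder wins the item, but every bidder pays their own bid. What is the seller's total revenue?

Rule: the highest bidder wins the item, but every bidder pays their own bid.
Bids in order: 67 (I) > 20 (F) > 13 (G) > 8 (H)
Every bidder forfeits their bid regardless of winning.
Revenue = 20 + 13 + 8 + 67 = 108 ETH.

Total revenue: 108 ETH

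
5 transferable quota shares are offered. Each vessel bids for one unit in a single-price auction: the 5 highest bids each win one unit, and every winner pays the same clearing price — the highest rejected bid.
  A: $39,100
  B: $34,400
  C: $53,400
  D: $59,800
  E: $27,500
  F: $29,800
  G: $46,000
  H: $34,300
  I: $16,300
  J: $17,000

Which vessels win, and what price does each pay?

D, C, G, A, B; each pays $34,300

Sorting: 59,800 (D), 53,400 (C), 46,000 (G), 39,100 (A), 34,400 (B), 34,300 (H), 29,800 (F), …
Top 5: D, C, G, A, B.
First losing bid is H's $34,300, which sets the uniform price.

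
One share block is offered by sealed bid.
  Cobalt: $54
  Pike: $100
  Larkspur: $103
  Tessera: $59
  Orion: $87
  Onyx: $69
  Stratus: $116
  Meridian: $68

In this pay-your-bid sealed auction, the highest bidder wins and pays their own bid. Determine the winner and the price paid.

Pay-your-bid sealed auction: the highest bidder wins and pays their own bid.
Bids ranked: 116 (Stratus) > 103 (Larkspur) > 100 (Pike) > 87 (Orion) > 69 (Onyx) > 68 (Meridian) > …
Stratus is highest → pays own bid, $116.

Stratus pays $116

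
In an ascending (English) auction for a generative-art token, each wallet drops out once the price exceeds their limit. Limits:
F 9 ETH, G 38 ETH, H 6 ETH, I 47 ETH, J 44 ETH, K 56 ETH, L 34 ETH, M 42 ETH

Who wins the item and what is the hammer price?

K wins at 47 ETH

Limits in order: 56 (K) > 47 (I) > 44 (J) > 42 (M) > 38 (G) > 34 (L) > …
Bidding ends when I exits at 47 ETH; K takes it.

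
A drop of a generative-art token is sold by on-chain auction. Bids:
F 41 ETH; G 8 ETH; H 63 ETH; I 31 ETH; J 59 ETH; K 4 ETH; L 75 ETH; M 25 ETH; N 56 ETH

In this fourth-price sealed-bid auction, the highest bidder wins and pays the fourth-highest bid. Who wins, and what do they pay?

Sorting bids: 75 (L) > 63 (H) > 59 (J) > 56 (N) > 41 (F) > 31 (I) > …
L wins; payment is bid #4 in the ranking = 56 ETH.

L pays 56 ETH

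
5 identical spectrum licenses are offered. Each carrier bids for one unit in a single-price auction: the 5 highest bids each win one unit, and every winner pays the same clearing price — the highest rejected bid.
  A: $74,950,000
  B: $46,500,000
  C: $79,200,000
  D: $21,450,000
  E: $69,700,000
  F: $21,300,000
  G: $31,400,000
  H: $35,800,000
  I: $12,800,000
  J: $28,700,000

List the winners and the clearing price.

C, A, E, B, H; each pays $31,400,000

Bids ranked high→low: 79,200,000 (C), 74,950,000 (A), 69,700,000 (E), 46,500,000 (B), 35,800,000 (H), 31,400,000 (G), 28,700,000 (J), …
Top 5: C, A, E, B, H.
First losing bid is G's $31,400,000, which sets the uniform price.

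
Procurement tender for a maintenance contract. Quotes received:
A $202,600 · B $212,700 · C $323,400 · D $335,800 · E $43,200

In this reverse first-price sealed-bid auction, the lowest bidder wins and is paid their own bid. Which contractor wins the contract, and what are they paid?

Bids in order: 43,200 (E) < 202,600 (A) < 212,700 (B) < 323,400 (C) < 335,800 (D)
E is lowest → is paid own bid, $43,200.

E is paid $43,200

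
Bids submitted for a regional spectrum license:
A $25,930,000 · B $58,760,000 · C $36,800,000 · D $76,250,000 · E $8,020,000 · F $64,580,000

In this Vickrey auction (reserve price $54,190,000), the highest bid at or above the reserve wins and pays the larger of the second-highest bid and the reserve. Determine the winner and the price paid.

Bids ranked: 76,250,000 (D) > 64,580,000 (F) > 58,760,000 (B) > 36,800,000 (C) > 25,930,000 (A) > 8,020,000 (E)
D has the top bid at or above the reserve ($76,250,000).
max(second-highest $64,580,000, reserve $54,190,000) = $64,580,000; the reserve does not bind.

D pays $64,580,000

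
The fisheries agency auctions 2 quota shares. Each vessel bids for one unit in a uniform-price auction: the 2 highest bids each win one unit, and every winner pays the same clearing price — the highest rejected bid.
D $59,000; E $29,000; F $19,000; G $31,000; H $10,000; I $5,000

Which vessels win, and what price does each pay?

Sorting: 59,000 (D), 31,000 (G), 29,000 (E), 19,000 (F), …
Top 2: D, G.
Clearing price = highest rejected bid = $29,000.

D, G; each pays $29,000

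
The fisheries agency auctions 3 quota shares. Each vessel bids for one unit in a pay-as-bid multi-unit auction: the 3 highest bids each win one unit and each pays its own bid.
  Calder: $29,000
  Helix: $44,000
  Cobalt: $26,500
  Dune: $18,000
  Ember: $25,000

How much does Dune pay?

Sorting: 44,000 (Helix), 29,000 (Calder), 26,500 (Cobalt), 25,000 (Ember), 18,000 (Dune)
Top 3: Helix, Calder, Cobalt.
Dune does not win → $0.

Dune pays $0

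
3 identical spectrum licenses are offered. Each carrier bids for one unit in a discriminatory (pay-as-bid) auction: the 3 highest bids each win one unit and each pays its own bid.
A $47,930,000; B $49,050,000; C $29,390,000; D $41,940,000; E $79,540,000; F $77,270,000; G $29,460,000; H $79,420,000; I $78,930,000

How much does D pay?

Bids ranked high→low: 79,540,000 (E), 79,420,000 (H), 78,930,000 (I), 77,270,000 (F), 49,050,000 (B), …
Top 3: E, H, I.
D does not win → $0.

D pays $0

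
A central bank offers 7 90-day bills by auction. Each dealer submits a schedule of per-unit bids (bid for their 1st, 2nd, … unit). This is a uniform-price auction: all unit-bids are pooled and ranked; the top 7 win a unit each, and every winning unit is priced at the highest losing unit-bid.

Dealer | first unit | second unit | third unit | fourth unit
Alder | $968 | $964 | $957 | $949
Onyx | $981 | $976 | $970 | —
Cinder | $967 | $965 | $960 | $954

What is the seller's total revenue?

Total revenue: $6,720

All unit-bids, highest first — top 7: 981 (Onyx-1), 976 (Onyx-2), 970 (Onyx-3), 968 (Alder-1), 967 (Cinder-1), 965 (Cinder-2), 964 (Alder-2)
First bid not allocated: $960.
Allocation: Alder 2, Cinder 2, Onyx 3. Every unit priced at $960.
Revenue = 7 × 960 = $6,720.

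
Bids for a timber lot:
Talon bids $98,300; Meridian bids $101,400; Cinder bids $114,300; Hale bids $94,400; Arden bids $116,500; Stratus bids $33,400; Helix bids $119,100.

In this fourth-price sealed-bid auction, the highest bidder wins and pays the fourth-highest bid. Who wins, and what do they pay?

Bids ranked: 119,100 (Helix) > 116,500 (Arden) > 114,300 (Cinder) > 101,400 (Meridian) > 98,300 (Talon) > 94,400 (Hale) > …
Helix wins; payment is bid #4 in the ranking = $101,400.

Helix pays $101,400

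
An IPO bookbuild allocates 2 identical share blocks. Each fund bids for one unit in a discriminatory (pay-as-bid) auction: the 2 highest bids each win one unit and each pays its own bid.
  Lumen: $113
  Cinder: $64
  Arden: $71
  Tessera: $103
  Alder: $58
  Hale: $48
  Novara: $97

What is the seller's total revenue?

Total revenue: $216

Ordering the bids: 113 (Lumen), 103 (Tessera), 97 (Novara), 71 (Arden), …
Top 2: Lumen, Tessera.
Total revenue = 113 + 103 = $216.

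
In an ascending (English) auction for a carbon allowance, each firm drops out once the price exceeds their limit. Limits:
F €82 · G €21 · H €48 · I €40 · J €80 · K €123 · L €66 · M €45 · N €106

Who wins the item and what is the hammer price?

Sorting limits: 123 (K) > 106 (N) > 82 (F) > 80 (J) > 66 (L) > 48 (H) > …
N is the last rival to drop out, at €106; K remains and wins at that price.

K wins at €106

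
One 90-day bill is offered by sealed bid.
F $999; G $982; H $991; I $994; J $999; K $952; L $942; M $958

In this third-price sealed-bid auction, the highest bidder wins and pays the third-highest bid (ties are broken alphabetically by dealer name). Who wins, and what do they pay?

F pays $994

Bids ranked: 999 (F) > 999 (J) > 994 (I) > 991 (H) > 982 (G) > 958 (M) > …
Tie at $999 → F wins by tie-break.
F wins; payment is bid #3 in the ranking = $994.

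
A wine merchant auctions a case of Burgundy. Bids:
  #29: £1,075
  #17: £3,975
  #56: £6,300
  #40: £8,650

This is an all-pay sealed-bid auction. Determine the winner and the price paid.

#40 pays £8,650

Bids in order: 8,650 (#40) > 6,300 (#56) > 3,975 (#17) > 1,075 (#29)
#40 is highest and takes the item; every bidder forfeits their bid.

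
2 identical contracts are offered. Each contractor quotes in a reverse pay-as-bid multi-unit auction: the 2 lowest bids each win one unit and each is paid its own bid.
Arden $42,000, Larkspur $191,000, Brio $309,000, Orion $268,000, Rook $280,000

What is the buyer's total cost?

Ordering the bids: 42,000 (Arden), 191,000 (Larkspur), 268,000 (Orion), 280,000 (Rook), …
Winners (2 units): Arden, Larkspur.
Total cost = 42,000 + 191,000 = $233,000.

Total cost: $233,000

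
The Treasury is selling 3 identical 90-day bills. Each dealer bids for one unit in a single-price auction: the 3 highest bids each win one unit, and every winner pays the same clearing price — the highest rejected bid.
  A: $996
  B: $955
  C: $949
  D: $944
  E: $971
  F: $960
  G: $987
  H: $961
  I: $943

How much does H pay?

Bids ranked high→low: 996 (A), 987 (G), 971 (E), 961 (H), 960 (F), …
Top 3: A, G, E.
Highest unsuccessful bid: $961 → clearing price.
H does not win → pays $0.

H pays $0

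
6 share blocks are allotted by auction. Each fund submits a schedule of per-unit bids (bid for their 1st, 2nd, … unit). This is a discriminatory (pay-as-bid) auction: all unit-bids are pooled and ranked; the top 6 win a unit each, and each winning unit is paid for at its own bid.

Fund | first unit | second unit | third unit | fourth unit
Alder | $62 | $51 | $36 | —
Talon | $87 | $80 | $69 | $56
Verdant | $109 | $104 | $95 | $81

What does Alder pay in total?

Alder pays $0

Merging the schedules and taking the best 6: 109 (Verdant-1), 104 (Verdant-2), 95 (Verdant-3), 87 (Talon-1), 81 (Verdant-4), 80 (Talon-2)
Next rejected bid: $69 (not a price — pay-as-bid).
Alder wins no units.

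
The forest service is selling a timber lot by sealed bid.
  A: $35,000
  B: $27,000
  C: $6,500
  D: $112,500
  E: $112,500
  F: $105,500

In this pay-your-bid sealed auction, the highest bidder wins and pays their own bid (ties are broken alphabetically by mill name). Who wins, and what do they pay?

Pay-your-bid sealed auction: the highest bidder wins and pays their own bid.
Bids ranked: 112,500 (D) > 112,500 (E) > 105,500 (F) > 35,000 (A) > 27,000 (B) > 6,500 (C)
Tie at $112,500 → D wins by tie-break.
D is highest → pays own bid, $112,500.

D pays $112,500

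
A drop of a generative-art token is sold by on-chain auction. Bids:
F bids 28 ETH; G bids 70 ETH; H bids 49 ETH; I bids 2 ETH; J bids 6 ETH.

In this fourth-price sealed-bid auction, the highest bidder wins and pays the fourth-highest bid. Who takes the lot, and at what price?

Bids in order: 70 (G) > 49 (H) > 28 (F) > 6 (J) > 2 (I)
G wins; payment is bid #4 in the ranking = 6 ETH.

G pays 6 ETH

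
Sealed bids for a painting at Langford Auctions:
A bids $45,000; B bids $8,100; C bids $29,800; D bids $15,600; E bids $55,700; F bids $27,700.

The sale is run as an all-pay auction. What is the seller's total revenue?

Total revenue: $181,900

Rule: the highest bidder wins the item, but every bidder pays their own bid.
Sorting bids: 55,700 (E) > 45,000 (A) > 29,800 (C) > 27,700 (F) > 15,600 (D) > 8,100 (B)
Every bidder forfeits their bid regardless of winning.
Revenue = 45,000 + 8,100 + 29,800 + 15,600 + 55,700 + 27,700 = $181,900.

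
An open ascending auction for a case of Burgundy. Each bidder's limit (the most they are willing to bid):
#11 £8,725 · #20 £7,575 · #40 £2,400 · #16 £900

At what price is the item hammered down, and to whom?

#11 wins at £7,575

Limits in order: 8,725 (#11) > 7,575 (#20) > 2,400 (#40) > 900 (#16)
Bidding ends when #20 exits at £7,575; #11 takes it.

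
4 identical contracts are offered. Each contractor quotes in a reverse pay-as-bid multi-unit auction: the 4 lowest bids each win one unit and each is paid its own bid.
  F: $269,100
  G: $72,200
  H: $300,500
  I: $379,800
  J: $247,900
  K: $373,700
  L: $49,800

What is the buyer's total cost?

Sorting: 49,800 (L), 72,200 (G), 247,900 (J), 269,100 (F), 300,500 (H), 373,700 (K), …
Lowest 4: L, G, J, F.
Total cost = 49,800 + 72,200 + 247,900 + 269,100 = $639,000.

Total cost: $639,000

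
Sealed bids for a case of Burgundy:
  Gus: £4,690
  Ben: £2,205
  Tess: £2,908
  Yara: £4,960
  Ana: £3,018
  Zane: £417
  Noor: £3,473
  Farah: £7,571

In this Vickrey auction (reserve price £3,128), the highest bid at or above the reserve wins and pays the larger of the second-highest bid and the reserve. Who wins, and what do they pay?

Bids in order: 7,571 (Farah) > 4,960 (Yara) > 4,690 (Gus) > 3,473 (Noor) > 3,018 (Ana) > 2,908 (Tess) > …
Highest eligible bid: Farah at £7,571.
max(second-highest £4,960, reserve £3,128) = £4,960; the reserve does not bind.

Farah pays £4,960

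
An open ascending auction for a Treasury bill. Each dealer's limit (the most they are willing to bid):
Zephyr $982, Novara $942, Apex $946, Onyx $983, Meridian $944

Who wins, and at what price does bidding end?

Rule: the price rises until one bidder remains; the winner pays the price at which the last rival dropped out.
Limits ranked: 983 (Onyx) > 982 (Zephyr) > 946 (Apex) > 944 (Meridian) > 942 (Novara)
Once the price passes $982, only Onyx is left; the hammer falls at Zephyr's limit of $982.

Onyx wins at $982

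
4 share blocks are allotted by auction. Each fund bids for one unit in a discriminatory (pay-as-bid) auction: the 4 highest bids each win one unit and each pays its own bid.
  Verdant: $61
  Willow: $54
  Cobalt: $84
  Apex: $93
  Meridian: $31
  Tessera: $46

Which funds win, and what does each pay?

Apex $93, Cobalt $84, Verdant $61, Willow $54

Sorting: 93 (Apex), 84 (Cobalt), 61 (Verdant), 54 (Willow), 46 (Tessera), 31 (Meridian)
The 4 highest are Apex, Cobalt, Verdant, Willow.
Each winner pays its own bid: Apex $93, Cobalt $84, Verdant $61, Willow $54.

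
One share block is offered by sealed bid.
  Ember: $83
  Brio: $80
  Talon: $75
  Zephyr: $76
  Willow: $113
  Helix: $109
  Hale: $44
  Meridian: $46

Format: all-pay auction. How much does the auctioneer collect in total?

Total revenue: $626

Bids ranked: 113 (Willow) > 109 (Helix) > 83 (Ember) > 80 (Brio) > 76 (Zephyr) > 75 (Talon) > …
Willow wins with the top bid; all bids are sunk regardless.
Every bidder forfeits their bid regardless of winning.
Revenue = 83 + 80 + 75 + 76 + 113 + 109 + 44 + 46 = $626.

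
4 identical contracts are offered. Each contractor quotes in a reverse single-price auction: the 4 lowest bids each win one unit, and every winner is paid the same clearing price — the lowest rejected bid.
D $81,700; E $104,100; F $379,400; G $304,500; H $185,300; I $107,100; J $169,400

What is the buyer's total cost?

Total cost: $741,200

Ordering the bids: 81,700 (D), 104,100 (E), 107,100 (I), 169,400 (J), 185,300 (H), 304,500 (G), …
Winners (4 units): D, E, I, J.
Clearing price = lowest rejected bid = $185,300.
Total cost = 4 × $185,300 = $741,200.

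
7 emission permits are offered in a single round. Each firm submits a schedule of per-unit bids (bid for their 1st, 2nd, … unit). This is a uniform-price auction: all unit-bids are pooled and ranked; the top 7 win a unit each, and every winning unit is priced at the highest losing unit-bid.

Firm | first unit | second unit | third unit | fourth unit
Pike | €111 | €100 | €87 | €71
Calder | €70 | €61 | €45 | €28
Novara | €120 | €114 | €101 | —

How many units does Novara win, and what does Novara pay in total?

Novara: 3 units, pays €210

Merging the schedules and taking the best 7: 120 (Novara-1), 114 (Novara-2), 111 (Pike-1), 101 (Novara-3), 100 (Pike-2), 87 (Pike-3), 71 (Pike-4)
The (k+1)-th unit-bid is €70.
Novara wins 3 unit(s) at €70 each.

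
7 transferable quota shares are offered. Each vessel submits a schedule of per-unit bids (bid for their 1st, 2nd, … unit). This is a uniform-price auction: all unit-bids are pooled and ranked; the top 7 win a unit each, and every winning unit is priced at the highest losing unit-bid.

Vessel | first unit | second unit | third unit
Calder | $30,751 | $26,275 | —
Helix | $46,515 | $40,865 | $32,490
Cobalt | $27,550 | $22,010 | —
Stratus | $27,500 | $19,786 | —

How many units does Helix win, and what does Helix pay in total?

Helix: 3 units, pays $66,030

All unit-bids, highest first — top 7: 46,515 (Helix-1), 40,865 (Helix-2), 32,490 (Helix-3), 30,751 (Calder-1), 27,550 (Cobalt-1), 27,500 (Stratus-1), 26,275 (Calder-2)
First bid not allocated: $22,010.
Helix wins 3 unit(s) at $22,010 each.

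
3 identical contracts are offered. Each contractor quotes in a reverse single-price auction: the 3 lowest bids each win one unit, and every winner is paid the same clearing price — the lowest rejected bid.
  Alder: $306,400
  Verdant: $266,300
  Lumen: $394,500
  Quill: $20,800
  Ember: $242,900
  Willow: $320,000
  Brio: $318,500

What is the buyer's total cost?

Total cost: $919,200

Bids ranked low→high: 20,800 (Quill), 242,900 (Ember), 266,300 (Verdant), 306,400 (Alder), 318,500 (Brio), …
The 3 lowest are Quill, Ember, Verdant.
Lowest unsuccessful bid: $306,400 → clearing price.
Total cost = 3 × $306,400 = $919,200.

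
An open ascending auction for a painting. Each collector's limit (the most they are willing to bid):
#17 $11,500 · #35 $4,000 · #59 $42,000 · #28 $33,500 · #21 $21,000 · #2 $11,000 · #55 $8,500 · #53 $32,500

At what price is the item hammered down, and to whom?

#59 wins at $33,500

Sorting limits: 42,000 (#59) > 33,500 (#28) > 32,500 (#53) > 21,000 (#21) > 11,500 (#17) > 11,000 (#2) > …
Once the price passes $33,500, only #59 is left; the hammer falls at #28's limit of $33,500.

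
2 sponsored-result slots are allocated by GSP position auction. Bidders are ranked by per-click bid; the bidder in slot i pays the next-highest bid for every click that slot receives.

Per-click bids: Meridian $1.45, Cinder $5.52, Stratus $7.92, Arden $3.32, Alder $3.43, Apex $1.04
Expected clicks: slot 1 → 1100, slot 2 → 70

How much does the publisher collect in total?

Sorting advertisers: $7.92 (Stratus) > $5.52 (Cinder) > $3.43 (Alder) > …
Slot 1: Stratus pays $5.52 × 1100 = $6072.00
Slot 2: Cinder pays $3.43 × 70 = $240.10
Total = $6312.10

Total revenue: $6312.10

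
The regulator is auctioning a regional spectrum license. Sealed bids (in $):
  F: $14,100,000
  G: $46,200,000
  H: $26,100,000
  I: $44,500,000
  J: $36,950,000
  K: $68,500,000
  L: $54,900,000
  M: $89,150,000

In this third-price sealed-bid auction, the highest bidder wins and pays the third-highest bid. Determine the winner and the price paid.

M pays $54,900,000

Third-price sealed-bid auction: the highest bidder wins and pays the third-highest bid.
Bids in order: 89,150,000 (M) > 68,500,000 (K) > 54,900,000 (L) > 46,200,000 (G) > 44,500,000 (I) > 36,950,000 (J) > …
M wins; payment is bid #3 in the ranking = $54,900,000.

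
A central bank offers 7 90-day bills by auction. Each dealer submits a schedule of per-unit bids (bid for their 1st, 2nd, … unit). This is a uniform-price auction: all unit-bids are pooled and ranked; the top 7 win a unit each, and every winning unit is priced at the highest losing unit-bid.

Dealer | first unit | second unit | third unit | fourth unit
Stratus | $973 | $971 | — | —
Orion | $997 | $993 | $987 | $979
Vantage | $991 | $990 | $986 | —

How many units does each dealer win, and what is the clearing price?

Orion 4, Vantage 3; clearing price $973

All unit-bids, highest first — top 7: 997 (Orion-1), 993 (Orion-2), 991 (Vantage-1), 990 (Vantage-2), 987 (Orion-3), 986 (Vantage-3), 979 (Orion-4)
The (k+1)-th unit-bid is $973.
Allocation: Orion 4, Vantage 3.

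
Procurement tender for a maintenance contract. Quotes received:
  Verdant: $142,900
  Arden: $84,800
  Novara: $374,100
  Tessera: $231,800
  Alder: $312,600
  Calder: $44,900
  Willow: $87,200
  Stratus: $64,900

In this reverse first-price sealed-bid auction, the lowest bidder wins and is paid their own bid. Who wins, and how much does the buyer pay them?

Calder is paid $44,900

Reverse first-price sealed-bid auction: the lowest bidder wins and is paid their own bid.
Bids ranked: 44,900 (Calder) < 64,900 (Stratus) < 84,800 (Arden) < 87,200 (Willow) < 142,900 (Verdant) < 231,800 (Tessera) < …
First-price: Calder is paid what they bid, $44,900.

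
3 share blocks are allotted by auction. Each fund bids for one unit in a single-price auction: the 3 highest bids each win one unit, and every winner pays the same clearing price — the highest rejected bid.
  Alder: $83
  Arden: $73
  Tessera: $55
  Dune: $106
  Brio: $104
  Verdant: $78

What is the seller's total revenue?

Sorting: 106 (Dune), 104 (Brio), 83 (Alder), 78 (Verdant), 73 (Arden), …
The 3 highest are Dune, Brio, Alder.
Clearing price = highest rejected bid = $78.
Total revenue = 3 × $78 = $234.

Total revenue: $234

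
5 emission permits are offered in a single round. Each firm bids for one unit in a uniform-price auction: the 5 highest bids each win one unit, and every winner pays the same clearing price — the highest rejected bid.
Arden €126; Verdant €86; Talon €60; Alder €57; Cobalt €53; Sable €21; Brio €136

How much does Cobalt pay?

Bids ranked high→low: 136 (Brio), 126 (Arden), 86 (Verdant), 60 (Talon), 57 (Alder), 53 (Cobalt), 21 (Sable)
Top 5: Brio, Arden, Verdant, Talon, Alder.
Highest unsuccessful bid: €53 → clearing price.
Cobalt does not win → pays €0.

Cobalt pays €0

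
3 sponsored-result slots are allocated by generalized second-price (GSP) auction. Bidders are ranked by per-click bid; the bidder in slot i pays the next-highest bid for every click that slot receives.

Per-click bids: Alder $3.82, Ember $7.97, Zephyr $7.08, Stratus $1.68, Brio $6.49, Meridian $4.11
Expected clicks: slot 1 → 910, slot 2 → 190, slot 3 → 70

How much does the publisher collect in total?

Per-click bids in order: $7.97 (Ember) > $7.08 (Zephyr) > $6.49 (Brio) > $4.11 (Meridian) > …
Slot 1: Ember pays $7.08 × 910 = $6442.80
Slot 2: Zephyr pays $6.49 × 190 = $1233.10
Slot 3: Brio pays $4.11 × 70 = $287.70
Total = $7963.60

Total revenue: $7963.60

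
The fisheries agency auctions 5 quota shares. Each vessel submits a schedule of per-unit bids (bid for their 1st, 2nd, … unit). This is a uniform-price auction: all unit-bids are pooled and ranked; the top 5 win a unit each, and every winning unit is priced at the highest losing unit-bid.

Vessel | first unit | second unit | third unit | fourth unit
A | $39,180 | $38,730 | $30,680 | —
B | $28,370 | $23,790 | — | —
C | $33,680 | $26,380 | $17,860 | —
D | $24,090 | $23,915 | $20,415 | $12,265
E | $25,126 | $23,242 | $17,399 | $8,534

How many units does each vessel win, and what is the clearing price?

A 3, B 1, C 1; clearing price $26,380

Pooled unit-bids ranked (top 5): 39,180 (A-1), 38,730 (A-2), 33,680 (C-1), 30,680 (A-3), 28,370 (B-1)
Highest rejected unit-bid = $26,380.
Allocation: A 3, B 1, C 1.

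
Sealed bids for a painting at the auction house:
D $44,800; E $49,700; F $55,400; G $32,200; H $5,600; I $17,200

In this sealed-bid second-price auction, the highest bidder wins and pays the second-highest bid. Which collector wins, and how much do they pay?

Rule: the highest bidder wins and pays the second-highest bid.
Bids ranked: 55,400 (F) > 49,700 (E) > 44,800 (D) > 32,200 (G) > 17,200 (I) > 5,600 (H)
F is highest; pays the second-highest bid, $49,700.

F pays $49,700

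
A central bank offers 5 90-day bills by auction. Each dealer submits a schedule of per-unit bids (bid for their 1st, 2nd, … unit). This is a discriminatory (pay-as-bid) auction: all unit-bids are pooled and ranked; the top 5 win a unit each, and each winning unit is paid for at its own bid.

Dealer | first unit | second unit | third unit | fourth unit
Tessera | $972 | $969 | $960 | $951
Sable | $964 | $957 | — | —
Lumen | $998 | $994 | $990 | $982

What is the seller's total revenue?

Total revenue: $4,936

Pooled unit-bids ranked (top 5): 998 (Lumen-1), 994 (Lumen-2), 990 (Lumen-3), 982 (Lumen-4), 972 (Tessera-1)
Next rejected bid: $969 (not a price — pay-as-bid).
Each winning unit pays its own bid.
Revenue = 998 + 994 + 990 + 982 + 972 = $4,936.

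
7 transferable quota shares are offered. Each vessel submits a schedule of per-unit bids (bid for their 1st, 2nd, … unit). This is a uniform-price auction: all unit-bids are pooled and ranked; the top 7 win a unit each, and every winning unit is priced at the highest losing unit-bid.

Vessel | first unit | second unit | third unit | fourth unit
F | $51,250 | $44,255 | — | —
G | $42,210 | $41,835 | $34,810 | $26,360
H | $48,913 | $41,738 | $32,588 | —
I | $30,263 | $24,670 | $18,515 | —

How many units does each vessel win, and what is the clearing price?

F 2, G 3, H 2; clearing price $32,588

Merging the schedules and taking the best 7: 51,250 (F-1), 48,913 (H-1), 44,255 (F-2), 42,210 (G-1), 41,835 (G-2), 41,738 (H-2), 34,810 (G-3)
The (k+1)-th unit-bid is $32,588.
Allocation: F 2, G 3, H 2.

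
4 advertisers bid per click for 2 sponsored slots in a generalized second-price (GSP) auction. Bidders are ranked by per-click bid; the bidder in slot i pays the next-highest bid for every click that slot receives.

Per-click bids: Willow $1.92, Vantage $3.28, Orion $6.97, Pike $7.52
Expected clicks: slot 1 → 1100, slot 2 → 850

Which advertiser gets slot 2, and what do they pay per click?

Ranked by bid: $7.52 (Pike) > $6.97 (Orion) > $3.28 (Vantage) > …
Slot 2 goes to the second-ranked bidder, Orion, who pays the next bid down: $3.28/click.

Orion; $3.28 per click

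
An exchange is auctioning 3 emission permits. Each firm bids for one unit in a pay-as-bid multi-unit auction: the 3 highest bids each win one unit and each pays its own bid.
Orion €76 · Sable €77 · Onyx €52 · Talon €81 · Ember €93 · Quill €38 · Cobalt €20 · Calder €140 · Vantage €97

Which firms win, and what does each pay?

Ordering the bids: 140 (Calder), 97 (Vantage), 93 (Ember), 81 (Talon), 77 (Sable), …
Top 3: Calder, Vantage, Ember.
Each winner pays its own bid: Calder €140, Vantage €97, Ember €93.

Calder €140, Vantage €97, Ember €93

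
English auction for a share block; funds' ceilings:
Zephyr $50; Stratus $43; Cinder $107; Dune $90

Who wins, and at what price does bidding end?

Open ascending-bid auction: the price rises until one bidder remains; the winner pays the price at which the last rival dropped out.
Limits in order: 107 (Cinder) > 90 (Dune) > 50 (Zephyr) > 43 (Stratus)
Bidding ends when Dune exits at $90; Cinder takes it.

Cinder wins at $90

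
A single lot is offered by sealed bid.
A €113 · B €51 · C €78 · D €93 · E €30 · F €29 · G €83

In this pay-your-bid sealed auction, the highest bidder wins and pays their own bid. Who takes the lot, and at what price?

A pays €113

Rule: the highest bidder wins and pays their own bid.
Bids ranked: 113 (A) > 93 (D) > 83 (G) > 78 (C) > 51 (B) > 30 (E) > …
A has the highest bid and pays exactly that: €113.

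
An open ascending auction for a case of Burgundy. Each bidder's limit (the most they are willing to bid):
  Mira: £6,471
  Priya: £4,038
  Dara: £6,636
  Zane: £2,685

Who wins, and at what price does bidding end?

Dara wins at £6,471

Open ascending-bid auction: the price rises until one bidder remains; the winner pays the price at which the last rival dropped out.
Sorting limits: 6,636 (Dara) > 6,471 (Mira) > 4,038 (Priya) > 2,685 (Zane)
Mira is the last rival to drop out, at £6,471; Dara remains and wins at that price.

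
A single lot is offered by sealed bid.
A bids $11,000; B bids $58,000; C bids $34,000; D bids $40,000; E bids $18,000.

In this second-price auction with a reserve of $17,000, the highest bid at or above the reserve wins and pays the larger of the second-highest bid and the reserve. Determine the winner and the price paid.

B pays $40,000

Bids ranked: 58,000 (B) > 40,000 (D) > 34,000 (C) > 18,000 (E) > 11,000 (A)
B has the top bid at or above the reserve ($58,000).
max(second-highest $40,000, reserve $17,000) = $40,000; the reserve does not bind.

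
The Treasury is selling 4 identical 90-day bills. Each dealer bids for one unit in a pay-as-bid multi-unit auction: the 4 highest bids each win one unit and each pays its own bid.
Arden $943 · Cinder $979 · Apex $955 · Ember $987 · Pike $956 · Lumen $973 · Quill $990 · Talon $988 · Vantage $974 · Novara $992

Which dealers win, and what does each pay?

Novara $992, Quill $990, Talon $988, Ember $987

Bids ranked high→low: 992 (Novara), 990 (Quill), 988 (Talon), 987 (Ember), 979 (Cinder), 974 (Vantage), …
Winners (4 units): Novara, Quill, Talon, Ember.
Each winner pays its own bid: Novara $992, Quill $990, Talon $988, Ember $987.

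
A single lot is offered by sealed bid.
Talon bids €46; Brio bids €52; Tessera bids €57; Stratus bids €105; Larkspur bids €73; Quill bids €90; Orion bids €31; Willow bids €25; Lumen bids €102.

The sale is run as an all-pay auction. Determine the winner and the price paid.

Stratus pays €105

Rule: the highest bidder wins the item, but every bidder pays their own bid.
Sorting bids: 105 (Stratus) > 102 (Lumen) > 90 (Quill) > 73 (Larkspur) > 57 (Tessera) > 52 (Brio) > …
Stratus wins with the top bid; all bids are sunk regardless.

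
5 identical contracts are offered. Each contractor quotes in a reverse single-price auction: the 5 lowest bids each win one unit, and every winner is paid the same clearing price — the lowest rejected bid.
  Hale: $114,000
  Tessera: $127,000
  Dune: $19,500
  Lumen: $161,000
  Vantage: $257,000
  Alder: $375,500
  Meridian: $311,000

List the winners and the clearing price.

Sorting: 19,500 (Dune), 114,000 (Hale), 127,000 (Tessera), 161,000 (Lumen), 257,000 (Vantage), 311,000 (Meridian), 375,500 (Alder)
Winners (5 units): Dune, Hale, Tessera, Lumen, Vantage.
Lowest unsuccessful bid: $311,000 → clearing price.

Dune, Hale, Tessera, Lumen, Vantage; each is paid $311,000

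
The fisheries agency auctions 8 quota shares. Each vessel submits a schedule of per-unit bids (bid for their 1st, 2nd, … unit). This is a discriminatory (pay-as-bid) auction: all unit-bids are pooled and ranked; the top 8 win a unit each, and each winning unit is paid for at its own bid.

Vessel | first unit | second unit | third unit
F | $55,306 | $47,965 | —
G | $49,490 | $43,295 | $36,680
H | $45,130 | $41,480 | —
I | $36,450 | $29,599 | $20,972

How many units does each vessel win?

F 2, G 3, H 2, I 1

Pooled unit-bids ranked (top 8): 55,306 (F-1), 49,490 (G-1), 47,965 (F-2), 45,130 (H-1), 43,295 (G-2), 41,480 (H-2), 36,680 (G-3), 36,450 (I-1)
Next rejected bid: $29,599 (not a price — pay-as-bid).
Allocation: F 2, G 3, H 2, I 1.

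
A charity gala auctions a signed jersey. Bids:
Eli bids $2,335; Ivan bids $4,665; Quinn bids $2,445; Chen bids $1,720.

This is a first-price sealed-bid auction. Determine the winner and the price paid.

Ivan pays $4,665

Bids ranked: 4,665 (Ivan) > 2,445 (Quinn) > 2,335 (Eli) > 1,720 (Chen)
Ivan is highest → pays own bid, $4,665.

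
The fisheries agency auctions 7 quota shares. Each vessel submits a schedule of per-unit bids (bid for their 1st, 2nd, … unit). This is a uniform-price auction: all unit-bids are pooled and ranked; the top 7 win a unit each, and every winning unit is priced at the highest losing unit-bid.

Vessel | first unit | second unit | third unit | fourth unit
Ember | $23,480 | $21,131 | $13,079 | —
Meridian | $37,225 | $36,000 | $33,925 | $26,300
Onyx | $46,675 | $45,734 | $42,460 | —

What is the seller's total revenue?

Merging the schedules and taking the best 7: 46,675 (Onyx-1), 45,734 (Onyx-2), 42,460 (Onyx-3), 37,225 (Meridian-1), 36,000 (Meridian-2), 33,925 (Meridian-3), 26,300 (Meridian-4)
The (k+1)-th unit-bid is $23,480.
Allocation: Meridian 4, Onyx 3. Every unit priced at $23,480.
Revenue = 7 × 23,480 = $164,360.

Total revenue: $164,360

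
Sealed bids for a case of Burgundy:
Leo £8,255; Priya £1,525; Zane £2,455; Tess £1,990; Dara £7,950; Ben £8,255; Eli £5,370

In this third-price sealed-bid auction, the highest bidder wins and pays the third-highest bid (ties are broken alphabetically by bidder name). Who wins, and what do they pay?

Third-price sealed-bid auction: the highest bidder wins and pays the third-highest bid.
Bids ranked: 8,255 (Ben) > 8,255 (Leo) > 7,950 (Dara) > 5,370 (Eli) > 2,455 (Zane) > 1,990 (Tess) > …
Ben and Leo tie at £8,255; tie-break gives it to Ben.
Ben is highest; pays the third-highest bid, £7,950.

Ben pays £7,950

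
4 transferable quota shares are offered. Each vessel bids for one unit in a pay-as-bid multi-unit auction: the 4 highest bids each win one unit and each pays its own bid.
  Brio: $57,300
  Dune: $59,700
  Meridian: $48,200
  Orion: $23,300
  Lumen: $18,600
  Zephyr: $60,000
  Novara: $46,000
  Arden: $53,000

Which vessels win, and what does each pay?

Zephyr $60,000, Dune $59,700, Brio $57,300, Arden $53,000

Sorting: 60,000 (Zephyr), 59,700 (Dune), 57,300 (Brio), 53,000 (Arden), 48,200 (Meridian), 46,000 (Novara), …
The 4 highest are Zephyr, Dune, Brio, Arden.
Each winner pays its own bid: Zephyr $60,000, Dune $59,700, Brio $57,300, Arden $53,000.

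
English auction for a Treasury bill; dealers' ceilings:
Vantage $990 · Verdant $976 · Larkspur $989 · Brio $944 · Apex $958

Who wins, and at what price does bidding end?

Vantage wins at $989

Sorting limits: 990 (Vantage) > 989 (Larkspur) > 976 (Verdant) > 958 (Apex) > 944 (Brio)
Once the price passes $989, only Vantage is left; the hammer falls at Larkspur's limit of $989.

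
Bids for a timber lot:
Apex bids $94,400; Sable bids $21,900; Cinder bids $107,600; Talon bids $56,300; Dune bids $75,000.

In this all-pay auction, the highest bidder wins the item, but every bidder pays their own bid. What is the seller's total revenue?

Total revenue: $355,200

Bids in order: 107,600 (Cinder) > 94,400 (Apex) > 75,000 (Dune) > 56,300 (Talon) > 21,900 (Sable)
Every bidder forfeits their bid regardless of winning.
Revenue = 94,400 + 21,900 + 107,600 + 56,300 + 75,000 = $355,200.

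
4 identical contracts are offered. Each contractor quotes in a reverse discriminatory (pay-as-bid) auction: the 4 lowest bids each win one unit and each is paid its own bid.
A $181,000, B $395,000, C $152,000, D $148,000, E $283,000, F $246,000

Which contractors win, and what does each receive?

Ordering the bids: 148,000 (D), 152,000 (C), 181,000 (A), 246,000 (F), 283,000 (E), 395,000 (B)
The 4 lowest are D, C, A, F.
Each winner is paid its own bid: D $148,000, C $152,000, A $181,000, F $246,000.

D $148,000, C $152,000, A $181,000, F $246,000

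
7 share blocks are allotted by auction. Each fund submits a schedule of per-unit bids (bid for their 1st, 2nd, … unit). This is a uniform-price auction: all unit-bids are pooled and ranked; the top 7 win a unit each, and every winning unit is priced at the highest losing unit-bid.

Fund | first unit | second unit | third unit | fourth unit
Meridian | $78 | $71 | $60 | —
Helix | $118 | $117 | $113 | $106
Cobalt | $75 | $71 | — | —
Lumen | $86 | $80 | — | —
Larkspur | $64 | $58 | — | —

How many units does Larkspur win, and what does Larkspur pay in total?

Merging the schedules and taking the best 7: 118 (Helix-1), 117 (Helix-2), 113 (Helix-3), 106 (Helix-4), 86 (Lumen-1), 80 (Lumen-2), 78 (Meridian-1)
Highest rejected unit-bid = $75.
Larkspur wins 0 unit(s) at $75 each.

Larkspur: 0 units, pays $0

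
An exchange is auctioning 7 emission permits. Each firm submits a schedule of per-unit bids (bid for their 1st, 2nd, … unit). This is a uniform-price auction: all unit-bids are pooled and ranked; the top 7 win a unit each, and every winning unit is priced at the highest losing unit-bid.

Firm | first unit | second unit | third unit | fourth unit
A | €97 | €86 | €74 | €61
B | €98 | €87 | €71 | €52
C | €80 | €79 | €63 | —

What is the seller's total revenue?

All unit-bids, highest first — top 7: 98 (B-1), 97 (A-1), 87 (B-2), 86 (A-2), 80 (C-1), 79 (C-2), 74 (A-3)
The (k+1)-th unit-bid is €71.
Allocation: A 3, B 2, C 2. Every unit priced at €71.
Revenue = 7 × 71 = €497.

Total revenue: €497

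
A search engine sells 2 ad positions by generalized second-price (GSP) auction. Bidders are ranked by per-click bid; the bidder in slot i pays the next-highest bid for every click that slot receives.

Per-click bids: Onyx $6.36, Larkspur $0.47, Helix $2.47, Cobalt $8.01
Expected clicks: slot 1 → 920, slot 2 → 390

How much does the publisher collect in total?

Sorting advertisers: $8.01 (Cobalt) > $6.36 (Onyx) > $2.47 (Helix) > …
Slot 1: Cobalt pays $6.36 × 920 = $5851.20
Slot 2: Onyx pays $2.47 × 390 = $963.30
Total = $6814.50

Total revenue: $6814.50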